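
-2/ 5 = -0.40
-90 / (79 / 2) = -180 / 79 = -2.28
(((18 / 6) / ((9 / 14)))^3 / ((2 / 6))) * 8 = 21952 / 9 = 2439.11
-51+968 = 917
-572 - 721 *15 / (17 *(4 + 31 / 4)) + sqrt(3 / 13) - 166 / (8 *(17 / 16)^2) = -8754560 / 13583 + sqrt(39) / 13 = -644.04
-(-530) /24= 22.08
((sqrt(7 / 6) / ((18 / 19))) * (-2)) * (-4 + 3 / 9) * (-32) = -3344 * sqrt(42) / 81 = -267.55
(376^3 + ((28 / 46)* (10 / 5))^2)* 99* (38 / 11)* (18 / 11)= 15737115958848 / 529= 29748801434.50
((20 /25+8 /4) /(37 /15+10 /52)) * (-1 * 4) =-4368 /1037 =-4.21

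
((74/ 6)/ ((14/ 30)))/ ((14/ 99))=18315/ 98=186.89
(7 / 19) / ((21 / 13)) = 13 / 57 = 0.23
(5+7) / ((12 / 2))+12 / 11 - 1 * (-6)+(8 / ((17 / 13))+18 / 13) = 40338 / 2431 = 16.59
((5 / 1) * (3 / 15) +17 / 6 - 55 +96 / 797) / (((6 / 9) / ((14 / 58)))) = -1708721 / 92452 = -18.48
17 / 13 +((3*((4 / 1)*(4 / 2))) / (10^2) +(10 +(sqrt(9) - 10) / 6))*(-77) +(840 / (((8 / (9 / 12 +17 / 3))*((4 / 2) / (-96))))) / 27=-11086433 / 5850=-1895.12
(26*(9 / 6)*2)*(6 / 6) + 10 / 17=1336 / 17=78.59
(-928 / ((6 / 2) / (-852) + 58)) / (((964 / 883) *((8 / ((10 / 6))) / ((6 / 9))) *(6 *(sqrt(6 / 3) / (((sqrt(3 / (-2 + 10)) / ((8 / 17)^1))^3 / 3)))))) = -44661552805 *sqrt(3) / 438996160512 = -0.18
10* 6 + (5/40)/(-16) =7679/128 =59.99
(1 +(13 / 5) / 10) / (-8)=-63 / 400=-0.16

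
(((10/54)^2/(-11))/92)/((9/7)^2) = -1225/59757588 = -0.00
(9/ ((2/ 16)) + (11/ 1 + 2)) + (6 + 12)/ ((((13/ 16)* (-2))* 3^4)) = 84.86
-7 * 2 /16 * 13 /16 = -91 /128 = -0.71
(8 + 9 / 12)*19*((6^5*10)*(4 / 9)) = 5745600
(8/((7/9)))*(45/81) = 40/7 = 5.71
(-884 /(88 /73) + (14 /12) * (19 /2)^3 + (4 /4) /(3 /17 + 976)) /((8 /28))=16373635747 /17524320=934.34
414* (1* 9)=3726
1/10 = 0.10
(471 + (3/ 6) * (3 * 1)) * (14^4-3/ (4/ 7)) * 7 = 1016348445/ 8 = 127043555.62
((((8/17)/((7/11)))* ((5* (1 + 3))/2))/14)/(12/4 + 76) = 440/65807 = 0.01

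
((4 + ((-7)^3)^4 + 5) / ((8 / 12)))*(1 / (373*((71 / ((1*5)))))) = 3919860.06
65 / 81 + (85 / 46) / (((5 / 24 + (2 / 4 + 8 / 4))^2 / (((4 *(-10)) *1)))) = -2919953 / 314847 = -9.27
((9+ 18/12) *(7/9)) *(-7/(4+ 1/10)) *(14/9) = -24010/1107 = -21.69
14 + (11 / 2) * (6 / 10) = 173 / 10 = 17.30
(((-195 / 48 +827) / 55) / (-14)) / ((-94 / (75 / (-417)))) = -855 / 418112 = -0.00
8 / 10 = 4 / 5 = 0.80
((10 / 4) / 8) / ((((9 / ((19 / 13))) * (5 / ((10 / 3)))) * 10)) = 19 / 5616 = 0.00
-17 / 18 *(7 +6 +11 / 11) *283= -33677 / 9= -3741.89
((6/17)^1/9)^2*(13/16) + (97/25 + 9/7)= 9407491/1820700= 5.17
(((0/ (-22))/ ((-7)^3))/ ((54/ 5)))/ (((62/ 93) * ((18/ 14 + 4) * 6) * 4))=0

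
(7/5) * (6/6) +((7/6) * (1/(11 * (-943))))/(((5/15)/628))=61621/51865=1.19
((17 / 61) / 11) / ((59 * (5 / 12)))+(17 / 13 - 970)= -968.69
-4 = -4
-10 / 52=-5 / 26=-0.19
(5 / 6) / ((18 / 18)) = 5 / 6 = 0.83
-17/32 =-0.53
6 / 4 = 3 / 2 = 1.50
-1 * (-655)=655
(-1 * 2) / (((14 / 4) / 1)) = -4 / 7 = -0.57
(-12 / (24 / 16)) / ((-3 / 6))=16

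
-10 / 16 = -5 / 8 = -0.62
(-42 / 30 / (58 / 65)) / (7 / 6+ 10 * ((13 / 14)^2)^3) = -513890832 / 2481785867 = -0.21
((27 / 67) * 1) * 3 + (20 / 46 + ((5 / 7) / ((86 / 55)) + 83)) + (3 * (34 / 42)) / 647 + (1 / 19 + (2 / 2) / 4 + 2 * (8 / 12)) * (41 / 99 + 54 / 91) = 7639578270330299 / 88061648046372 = 86.75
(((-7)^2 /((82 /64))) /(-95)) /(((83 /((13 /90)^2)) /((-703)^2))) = -1723176728 /34455375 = -50.01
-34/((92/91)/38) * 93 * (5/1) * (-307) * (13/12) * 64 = 290922508240/23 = 12648804706.09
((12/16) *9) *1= 27/4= 6.75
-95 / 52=-1.83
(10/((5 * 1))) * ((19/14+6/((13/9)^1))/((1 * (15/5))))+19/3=2732/273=10.01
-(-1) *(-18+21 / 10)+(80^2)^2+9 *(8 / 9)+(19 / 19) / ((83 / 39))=33996793833 / 830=40959992.57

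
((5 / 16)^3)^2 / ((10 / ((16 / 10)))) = 625 / 4194304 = 0.00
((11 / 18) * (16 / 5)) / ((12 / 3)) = 0.49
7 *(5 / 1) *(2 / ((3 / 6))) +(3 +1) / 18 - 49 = 821 / 9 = 91.22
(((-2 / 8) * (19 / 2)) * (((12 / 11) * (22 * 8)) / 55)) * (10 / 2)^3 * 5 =-57000 / 11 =-5181.82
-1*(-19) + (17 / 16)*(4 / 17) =19.25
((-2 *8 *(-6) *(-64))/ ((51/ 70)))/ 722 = -71680/ 6137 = -11.68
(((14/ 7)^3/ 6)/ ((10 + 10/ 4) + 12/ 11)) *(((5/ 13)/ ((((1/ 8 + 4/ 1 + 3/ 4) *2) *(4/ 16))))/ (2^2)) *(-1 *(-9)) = 1760/ 50531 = 0.03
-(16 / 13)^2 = -256 / 169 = -1.51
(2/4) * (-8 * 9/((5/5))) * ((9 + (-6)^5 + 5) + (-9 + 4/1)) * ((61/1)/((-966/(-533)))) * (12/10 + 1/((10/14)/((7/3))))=33838815114/805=42035795.17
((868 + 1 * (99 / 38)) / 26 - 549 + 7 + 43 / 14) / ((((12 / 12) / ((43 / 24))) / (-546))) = 150312907 / 304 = 494450.35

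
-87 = -87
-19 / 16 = -1.19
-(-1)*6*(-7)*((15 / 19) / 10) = -63 / 19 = -3.32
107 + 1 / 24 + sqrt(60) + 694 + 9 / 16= 2*sqrt(15) + 38477 / 48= 809.35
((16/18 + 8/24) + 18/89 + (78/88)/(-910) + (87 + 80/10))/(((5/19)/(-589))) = -2662165182107/12335400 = -215815.07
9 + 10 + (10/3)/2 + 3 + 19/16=24.85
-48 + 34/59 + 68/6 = -6388/177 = -36.09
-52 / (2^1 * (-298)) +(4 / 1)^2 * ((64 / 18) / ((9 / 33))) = 839519 / 4023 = 208.68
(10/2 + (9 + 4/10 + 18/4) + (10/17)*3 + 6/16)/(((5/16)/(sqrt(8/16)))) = 14307*sqrt(2)/425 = 47.61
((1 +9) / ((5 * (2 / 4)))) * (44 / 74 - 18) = -2576 / 37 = -69.62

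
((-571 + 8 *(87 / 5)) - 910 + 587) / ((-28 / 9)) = 16983 / 70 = 242.61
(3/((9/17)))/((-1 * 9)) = -17/27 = -0.63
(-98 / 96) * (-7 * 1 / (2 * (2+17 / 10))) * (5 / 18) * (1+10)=94325 / 31968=2.95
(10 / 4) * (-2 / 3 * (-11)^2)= -605 / 3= -201.67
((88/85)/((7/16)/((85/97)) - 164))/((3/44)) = -61952/667083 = -0.09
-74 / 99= -0.75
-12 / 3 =-4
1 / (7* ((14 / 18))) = 9 / 49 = 0.18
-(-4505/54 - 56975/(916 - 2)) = 1798555/12339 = 145.76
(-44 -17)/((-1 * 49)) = 61/49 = 1.24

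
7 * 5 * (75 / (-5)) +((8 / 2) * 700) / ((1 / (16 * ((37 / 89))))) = 1610875 / 89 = 18099.72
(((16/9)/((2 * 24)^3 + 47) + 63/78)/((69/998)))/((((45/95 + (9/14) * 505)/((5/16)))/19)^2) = 1665826336297779425/427528010583946404288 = 0.00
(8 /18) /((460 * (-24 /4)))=-1 /6210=-0.00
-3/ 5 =-0.60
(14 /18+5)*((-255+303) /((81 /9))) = 832 /27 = 30.81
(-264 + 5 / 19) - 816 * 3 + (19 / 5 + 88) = -248894 / 95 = -2619.94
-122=-122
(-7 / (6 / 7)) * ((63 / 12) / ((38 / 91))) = -102.67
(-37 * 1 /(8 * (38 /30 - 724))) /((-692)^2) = 15 /1122457216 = 0.00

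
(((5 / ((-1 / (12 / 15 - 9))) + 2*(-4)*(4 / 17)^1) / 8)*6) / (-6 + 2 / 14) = -13965 / 2788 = -5.01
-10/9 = -1.11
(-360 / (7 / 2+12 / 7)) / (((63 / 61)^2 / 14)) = -906.18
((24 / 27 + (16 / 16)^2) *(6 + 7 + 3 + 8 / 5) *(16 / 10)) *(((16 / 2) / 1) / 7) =60.79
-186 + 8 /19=-3526 /19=-185.58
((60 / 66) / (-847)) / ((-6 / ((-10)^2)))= 500 / 27951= 0.02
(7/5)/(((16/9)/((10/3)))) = 21/8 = 2.62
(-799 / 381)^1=-799 / 381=-2.10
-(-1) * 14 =14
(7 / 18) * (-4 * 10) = -140 / 9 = -15.56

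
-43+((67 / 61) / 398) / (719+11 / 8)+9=-34.00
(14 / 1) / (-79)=-14 / 79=-0.18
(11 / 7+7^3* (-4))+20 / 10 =-9579 / 7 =-1368.43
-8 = -8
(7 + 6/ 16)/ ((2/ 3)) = 177/ 16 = 11.06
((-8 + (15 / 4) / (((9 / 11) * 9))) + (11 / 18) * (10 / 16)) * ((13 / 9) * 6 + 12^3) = -7999955 / 648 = -12345.61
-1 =-1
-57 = -57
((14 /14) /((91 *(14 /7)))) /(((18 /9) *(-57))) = -1 /20748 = -0.00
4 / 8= 1 / 2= 0.50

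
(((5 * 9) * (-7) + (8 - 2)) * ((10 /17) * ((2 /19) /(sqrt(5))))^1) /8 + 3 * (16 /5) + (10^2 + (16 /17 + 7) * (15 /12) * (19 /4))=213181 /1360 - 309 * sqrt(5) /646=155.68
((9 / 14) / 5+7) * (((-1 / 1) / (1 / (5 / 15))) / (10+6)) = -499 / 3360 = -0.15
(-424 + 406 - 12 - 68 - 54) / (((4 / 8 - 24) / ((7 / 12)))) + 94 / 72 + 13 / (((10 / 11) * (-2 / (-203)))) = 3080558 / 2115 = 1456.53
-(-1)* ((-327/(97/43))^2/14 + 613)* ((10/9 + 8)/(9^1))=11416850119/5334903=2140.03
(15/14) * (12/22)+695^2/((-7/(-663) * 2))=3522701415/154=22874684.51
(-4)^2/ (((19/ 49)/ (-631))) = -494704/ 19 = -26037.05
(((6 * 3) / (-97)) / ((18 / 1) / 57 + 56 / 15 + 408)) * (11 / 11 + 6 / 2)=-10260 / 5695549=-0.00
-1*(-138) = 138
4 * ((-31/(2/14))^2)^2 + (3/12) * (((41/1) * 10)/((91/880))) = 8869496675.21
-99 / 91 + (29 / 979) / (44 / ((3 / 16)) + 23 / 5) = -347809884 / 319740421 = -1.09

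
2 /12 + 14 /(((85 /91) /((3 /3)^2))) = 7729 /510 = 15.15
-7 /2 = -3.50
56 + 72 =128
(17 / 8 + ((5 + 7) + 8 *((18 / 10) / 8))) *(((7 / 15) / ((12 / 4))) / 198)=4459 / 356400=0.01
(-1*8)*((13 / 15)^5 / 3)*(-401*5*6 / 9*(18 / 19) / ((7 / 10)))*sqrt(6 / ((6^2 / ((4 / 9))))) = 9528863552*sqrt(6) / 36358875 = 641.96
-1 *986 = -986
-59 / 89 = -0.66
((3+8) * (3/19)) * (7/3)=77/19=4.05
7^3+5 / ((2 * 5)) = 687 / 2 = 343.50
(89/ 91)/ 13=89/ 1183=0.08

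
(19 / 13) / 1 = 19 / 13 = 1.46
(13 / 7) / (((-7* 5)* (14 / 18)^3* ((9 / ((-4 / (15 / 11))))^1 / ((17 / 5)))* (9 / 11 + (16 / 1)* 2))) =2888028 / 758415875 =0.00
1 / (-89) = -1 / 89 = -0.01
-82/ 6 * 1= -41/ 3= -13.67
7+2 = 9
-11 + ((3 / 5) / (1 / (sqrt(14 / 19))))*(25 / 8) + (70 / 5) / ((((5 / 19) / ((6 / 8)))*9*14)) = -641 / 60 + 15*sqrt(266) / 152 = -9.07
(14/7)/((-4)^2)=1/8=0.12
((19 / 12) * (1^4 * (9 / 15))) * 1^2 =19 / 20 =0.95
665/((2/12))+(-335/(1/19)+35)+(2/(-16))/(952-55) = -16791841/7176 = -2340.00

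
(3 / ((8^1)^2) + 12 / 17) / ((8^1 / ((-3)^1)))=-2457 / 8704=-0.28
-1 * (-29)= 29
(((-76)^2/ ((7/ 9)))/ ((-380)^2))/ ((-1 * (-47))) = 0.00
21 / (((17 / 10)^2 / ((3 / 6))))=3.63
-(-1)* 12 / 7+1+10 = 89 / 7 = 12.71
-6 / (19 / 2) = -12 / 19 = -0.63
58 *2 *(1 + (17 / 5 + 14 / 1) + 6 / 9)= 2211.73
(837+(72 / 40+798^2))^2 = 10164708509796 / 25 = 406588340391.84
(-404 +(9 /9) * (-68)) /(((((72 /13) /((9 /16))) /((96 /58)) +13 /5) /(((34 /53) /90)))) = -104312 /265053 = -0.39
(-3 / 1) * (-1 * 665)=1995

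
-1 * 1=-1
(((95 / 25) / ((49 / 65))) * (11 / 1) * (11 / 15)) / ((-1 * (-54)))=29887 / 39690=0.75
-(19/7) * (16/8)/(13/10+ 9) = -380/721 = -0.53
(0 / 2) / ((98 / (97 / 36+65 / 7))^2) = 0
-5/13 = -0.38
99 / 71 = 1.39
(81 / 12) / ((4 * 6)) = 9 / 32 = 0.28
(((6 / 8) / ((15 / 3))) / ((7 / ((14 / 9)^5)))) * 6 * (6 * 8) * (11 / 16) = 422576 / 10935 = 38.64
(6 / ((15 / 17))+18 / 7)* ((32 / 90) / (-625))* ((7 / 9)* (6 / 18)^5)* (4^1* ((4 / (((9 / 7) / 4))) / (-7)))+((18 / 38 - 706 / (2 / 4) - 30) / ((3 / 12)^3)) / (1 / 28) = -135852617117618432 / 52590515625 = -2583215.16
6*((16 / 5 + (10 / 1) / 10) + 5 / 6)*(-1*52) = -7852 / 5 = -1570.40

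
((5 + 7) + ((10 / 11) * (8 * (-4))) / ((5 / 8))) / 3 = -380 / 33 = -11.52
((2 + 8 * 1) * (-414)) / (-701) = 4140 / 701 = 5.91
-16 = -16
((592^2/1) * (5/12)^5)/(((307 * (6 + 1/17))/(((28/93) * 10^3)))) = 712.42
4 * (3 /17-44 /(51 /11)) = -37.25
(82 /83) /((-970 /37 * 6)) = -1517 /241530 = -0.01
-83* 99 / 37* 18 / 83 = -48.16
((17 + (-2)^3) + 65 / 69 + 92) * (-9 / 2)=-10551 / 23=-458.74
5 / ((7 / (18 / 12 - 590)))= -420.36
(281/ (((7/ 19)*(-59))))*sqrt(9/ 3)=-5339*sqrt(3)/ 413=-22.39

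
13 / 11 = 1.18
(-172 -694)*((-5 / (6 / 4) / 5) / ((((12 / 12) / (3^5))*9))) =15588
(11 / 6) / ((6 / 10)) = 55 / 18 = 3.06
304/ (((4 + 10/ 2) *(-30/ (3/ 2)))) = -76/ 45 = -1.69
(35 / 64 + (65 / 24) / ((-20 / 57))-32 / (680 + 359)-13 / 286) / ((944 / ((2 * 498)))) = -1320120063 / 172623616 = -7.65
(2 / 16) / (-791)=-1 / 6328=-0.00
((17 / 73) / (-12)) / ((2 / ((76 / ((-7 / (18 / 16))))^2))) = -165699 / 114464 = -1.45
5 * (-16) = -80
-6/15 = -2/5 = -0.40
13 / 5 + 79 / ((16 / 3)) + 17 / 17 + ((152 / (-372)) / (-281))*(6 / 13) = 166813019 / 9059440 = 18.41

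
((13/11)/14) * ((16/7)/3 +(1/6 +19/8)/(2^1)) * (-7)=-1.20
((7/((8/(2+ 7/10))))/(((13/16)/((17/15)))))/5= 1071/1625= 0.66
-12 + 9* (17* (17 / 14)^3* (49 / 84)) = 231747 / 1568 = 147.80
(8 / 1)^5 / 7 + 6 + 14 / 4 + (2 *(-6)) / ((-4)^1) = 65711 / 14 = 4693.64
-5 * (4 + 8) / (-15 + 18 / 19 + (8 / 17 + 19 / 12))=232560 / 46507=5.00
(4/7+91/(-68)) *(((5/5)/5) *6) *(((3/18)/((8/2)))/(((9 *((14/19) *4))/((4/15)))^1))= -1387/3598560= -0.00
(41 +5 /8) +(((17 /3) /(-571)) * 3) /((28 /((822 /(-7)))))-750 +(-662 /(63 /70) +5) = -2898456805 /2014488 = -1438.81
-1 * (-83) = 83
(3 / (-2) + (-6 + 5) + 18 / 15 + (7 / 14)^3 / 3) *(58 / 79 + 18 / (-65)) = -88637 / 154050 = -0.58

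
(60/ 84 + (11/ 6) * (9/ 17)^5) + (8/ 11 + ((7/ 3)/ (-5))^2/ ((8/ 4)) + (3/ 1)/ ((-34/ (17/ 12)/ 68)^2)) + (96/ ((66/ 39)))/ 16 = 2878624832147/ 98396090100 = 29.26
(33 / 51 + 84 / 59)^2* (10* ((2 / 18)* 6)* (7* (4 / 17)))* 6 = 4831600480 / 17102153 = 282.51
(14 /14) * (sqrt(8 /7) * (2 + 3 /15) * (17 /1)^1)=374 * sqrt(14) /35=39.98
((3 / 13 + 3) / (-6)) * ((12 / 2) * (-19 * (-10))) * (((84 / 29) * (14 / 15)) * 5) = -3128160 / 377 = -8297.51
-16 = -16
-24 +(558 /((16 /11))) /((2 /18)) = 27429 /8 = 3428.62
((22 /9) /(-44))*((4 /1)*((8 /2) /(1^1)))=-8 /9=-0.89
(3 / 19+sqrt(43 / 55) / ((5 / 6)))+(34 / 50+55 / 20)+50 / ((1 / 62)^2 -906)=6 * sqrt(2365) / 275+23376133671 / 6617059700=4.59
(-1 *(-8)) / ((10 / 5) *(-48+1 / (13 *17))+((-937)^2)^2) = 1768 / 170353333835167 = 0.00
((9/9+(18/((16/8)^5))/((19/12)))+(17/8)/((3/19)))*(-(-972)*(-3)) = -1641465/38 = -43196.45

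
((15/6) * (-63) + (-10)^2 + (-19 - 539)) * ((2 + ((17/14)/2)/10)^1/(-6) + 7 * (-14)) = 203382127/3360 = 60530.39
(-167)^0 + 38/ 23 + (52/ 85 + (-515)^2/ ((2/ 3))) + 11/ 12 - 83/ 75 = 15555566441/ 39100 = 397840.57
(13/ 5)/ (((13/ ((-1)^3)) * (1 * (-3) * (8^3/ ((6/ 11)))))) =1/ 14080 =0.00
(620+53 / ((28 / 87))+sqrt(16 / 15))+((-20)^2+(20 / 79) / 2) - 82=4 * sqrt(15) / 15+2439405 / 2212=1103.84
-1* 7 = -7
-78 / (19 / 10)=-780 / 19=-41.05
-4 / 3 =-1.33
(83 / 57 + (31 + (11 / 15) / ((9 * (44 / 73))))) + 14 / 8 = 176171 / 5130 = 34.34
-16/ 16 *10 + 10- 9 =-9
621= 621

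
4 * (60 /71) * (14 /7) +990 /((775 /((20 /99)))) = 15448 /2201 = 7.02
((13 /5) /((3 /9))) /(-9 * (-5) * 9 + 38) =39 /2215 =0.02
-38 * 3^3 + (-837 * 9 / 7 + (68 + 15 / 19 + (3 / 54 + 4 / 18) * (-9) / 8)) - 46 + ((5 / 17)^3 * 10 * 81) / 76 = -21739788977 / 10454864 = -2079.39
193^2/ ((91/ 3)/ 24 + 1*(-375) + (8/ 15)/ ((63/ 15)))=-18773496/ 188299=-99.70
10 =10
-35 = -35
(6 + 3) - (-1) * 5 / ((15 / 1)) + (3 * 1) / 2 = 65 / 6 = 10.83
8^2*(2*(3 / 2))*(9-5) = 768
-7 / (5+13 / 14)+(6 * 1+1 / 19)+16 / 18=81763 / 14193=5.76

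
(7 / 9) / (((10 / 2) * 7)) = 1 / 45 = 0.02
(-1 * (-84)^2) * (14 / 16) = -6174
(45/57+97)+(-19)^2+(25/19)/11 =5048/11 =458.91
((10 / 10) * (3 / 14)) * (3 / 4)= 9 / 56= 0.16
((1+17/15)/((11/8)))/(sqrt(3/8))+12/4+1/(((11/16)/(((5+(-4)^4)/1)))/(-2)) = -753.74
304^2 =92416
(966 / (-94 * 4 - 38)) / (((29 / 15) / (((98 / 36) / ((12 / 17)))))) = -29155 / 6264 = -4.65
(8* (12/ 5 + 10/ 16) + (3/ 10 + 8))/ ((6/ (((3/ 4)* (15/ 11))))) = 975/ 176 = 5.54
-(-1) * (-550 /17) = -550 /17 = -32.35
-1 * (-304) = 304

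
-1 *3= -3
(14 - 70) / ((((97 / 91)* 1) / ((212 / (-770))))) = 77168 / 5335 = 14.46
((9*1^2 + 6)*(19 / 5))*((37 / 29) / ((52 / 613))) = 1292817 / 1508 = 857.31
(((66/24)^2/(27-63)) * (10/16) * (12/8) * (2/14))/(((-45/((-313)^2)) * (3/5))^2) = -5806744601405/15676416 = -370412.77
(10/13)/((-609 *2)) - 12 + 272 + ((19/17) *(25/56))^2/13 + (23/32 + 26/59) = 1215015068111/4652058432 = 261.18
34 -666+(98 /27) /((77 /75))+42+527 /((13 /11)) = -180877 /1287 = -140.54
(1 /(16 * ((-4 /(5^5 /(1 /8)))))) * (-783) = 2446875 /8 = 305859.38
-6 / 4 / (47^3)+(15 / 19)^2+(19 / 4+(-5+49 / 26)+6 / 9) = 17099459803 / 5846896068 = 2.92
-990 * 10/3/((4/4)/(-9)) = 29700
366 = 366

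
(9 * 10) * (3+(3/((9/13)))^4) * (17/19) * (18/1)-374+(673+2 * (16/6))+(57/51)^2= 447151420/867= 515745.58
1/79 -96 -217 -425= -58301/79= -737.99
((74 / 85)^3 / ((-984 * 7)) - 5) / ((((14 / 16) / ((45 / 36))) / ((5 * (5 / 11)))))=-480701596 / 29610651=-16.23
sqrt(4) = 2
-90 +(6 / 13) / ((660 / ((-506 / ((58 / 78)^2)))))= -381141 / 4205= -90.64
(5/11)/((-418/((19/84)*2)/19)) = -95/10164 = -0.01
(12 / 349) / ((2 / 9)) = 0.15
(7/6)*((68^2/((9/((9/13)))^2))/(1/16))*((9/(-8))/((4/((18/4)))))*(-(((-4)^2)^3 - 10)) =446362812/169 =2641200.07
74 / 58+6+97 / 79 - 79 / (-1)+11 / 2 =426143 / 4582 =93.00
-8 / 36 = -2 / 9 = -0.22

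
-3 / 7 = -0.43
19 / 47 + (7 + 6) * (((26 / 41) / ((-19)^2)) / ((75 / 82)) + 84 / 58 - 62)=-29033360987 / 36903225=-786.74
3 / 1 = 3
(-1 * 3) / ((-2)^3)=3 / 8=0.38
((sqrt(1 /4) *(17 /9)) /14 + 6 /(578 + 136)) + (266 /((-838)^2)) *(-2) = 56487553 /752103324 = 0.08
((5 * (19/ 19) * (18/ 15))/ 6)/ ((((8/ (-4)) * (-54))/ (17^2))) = 289/ 108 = 2.68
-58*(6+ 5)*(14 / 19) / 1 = -8932 / 19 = -470.11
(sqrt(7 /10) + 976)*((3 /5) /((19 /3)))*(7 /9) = 7*sqrt(70) /950 + 6832 /95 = 71.98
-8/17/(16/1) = -1/34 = -0.03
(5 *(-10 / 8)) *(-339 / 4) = 8475 / 16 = 529.69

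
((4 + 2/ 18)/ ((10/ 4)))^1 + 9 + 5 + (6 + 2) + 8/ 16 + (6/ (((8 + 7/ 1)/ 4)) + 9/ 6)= 1226/ 45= 27.24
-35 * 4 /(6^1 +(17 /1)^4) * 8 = -1120 /83527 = -0.01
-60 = -60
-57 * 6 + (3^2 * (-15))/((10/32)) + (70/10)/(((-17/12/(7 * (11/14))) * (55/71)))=-68772/85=-809.08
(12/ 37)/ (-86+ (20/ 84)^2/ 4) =-21168/ 5612123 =-0.00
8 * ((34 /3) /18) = 136 /27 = 5.04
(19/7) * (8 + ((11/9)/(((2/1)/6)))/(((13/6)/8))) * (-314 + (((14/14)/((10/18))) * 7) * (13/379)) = -90320072/4927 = -18331.66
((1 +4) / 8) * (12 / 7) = 15 / 14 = 1.07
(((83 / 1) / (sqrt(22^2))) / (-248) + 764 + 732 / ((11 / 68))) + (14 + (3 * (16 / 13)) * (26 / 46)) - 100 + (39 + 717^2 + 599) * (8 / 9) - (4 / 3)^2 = 174204385153 / 376464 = 462738.50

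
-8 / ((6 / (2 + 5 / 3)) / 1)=-44 / 9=-4.89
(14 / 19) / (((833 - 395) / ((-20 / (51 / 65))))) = -9100 / 212211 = -0.04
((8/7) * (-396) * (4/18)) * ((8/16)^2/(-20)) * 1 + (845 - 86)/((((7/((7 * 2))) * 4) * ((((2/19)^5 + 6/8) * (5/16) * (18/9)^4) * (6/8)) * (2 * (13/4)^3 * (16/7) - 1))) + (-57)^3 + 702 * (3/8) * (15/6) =-36429577441780317/197415239000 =-184532.75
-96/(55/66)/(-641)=576/3205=0.18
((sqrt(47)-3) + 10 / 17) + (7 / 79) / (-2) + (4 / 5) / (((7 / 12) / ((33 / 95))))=-17680401 / 8930950 + sqrt(47)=4.88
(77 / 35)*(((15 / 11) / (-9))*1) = -1 / 3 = -0.33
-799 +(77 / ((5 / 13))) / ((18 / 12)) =-9983 / 15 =-665.53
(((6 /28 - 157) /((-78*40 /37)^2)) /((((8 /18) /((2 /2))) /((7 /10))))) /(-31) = 600991 /536473600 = 0.00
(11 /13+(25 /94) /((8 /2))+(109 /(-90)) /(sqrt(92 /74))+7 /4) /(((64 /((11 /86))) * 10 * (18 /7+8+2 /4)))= 200431 /4170050560 - 8393 * sqrt(1702) /17659584000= 0.00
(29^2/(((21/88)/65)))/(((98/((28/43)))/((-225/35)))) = -144315600/14749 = -9784.77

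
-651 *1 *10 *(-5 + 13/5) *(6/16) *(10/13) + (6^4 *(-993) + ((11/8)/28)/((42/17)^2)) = -6587499509137/5136768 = -1282421.07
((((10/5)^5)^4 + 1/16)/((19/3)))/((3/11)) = 184549387/304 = 607070.35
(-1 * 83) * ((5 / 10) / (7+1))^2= -83 / 256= -0.32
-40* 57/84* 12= -2280/7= -325.71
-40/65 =-8/13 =-0.62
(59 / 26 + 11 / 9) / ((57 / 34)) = 731 / 351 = 2.08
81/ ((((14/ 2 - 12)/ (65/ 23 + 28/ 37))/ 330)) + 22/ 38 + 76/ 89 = -27561160241/ 1439041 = -19152.45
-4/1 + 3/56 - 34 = -2125/56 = -37.95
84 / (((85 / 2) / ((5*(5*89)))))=74760 / 17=4397.65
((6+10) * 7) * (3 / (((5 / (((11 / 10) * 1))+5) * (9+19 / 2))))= 352 / 185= 1.90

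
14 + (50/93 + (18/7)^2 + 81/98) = 200293/9114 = 21.98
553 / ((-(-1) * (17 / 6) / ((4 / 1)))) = 13272 / 17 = 780.71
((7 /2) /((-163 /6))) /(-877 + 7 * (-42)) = 21 /190873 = 0.00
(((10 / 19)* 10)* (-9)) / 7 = -900 / 133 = -6.77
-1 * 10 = -10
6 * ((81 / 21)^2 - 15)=-36 / 49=-0.73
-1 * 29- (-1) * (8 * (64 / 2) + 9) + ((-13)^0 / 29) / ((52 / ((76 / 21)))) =1868431 / 7917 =236.00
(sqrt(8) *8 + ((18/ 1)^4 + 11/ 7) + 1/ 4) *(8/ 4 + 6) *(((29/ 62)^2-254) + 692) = 53904416 *sqrt(2)/ 961 + 4951422137427/ 13454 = 368105350.86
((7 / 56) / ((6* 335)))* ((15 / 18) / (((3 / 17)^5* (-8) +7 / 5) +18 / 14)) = 49694995 / 2574057803328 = 0.00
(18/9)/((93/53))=106/93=1.14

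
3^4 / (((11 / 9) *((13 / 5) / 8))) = 29160 / 143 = 203.92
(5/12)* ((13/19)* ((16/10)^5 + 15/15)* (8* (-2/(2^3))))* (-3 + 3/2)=466609/47500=9.82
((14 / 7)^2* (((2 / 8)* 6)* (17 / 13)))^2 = 10404 / 169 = 61.56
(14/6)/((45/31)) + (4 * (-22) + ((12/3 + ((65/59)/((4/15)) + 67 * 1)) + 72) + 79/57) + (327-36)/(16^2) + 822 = 34296586517/38741760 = 885.26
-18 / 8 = -9 / 4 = -2.25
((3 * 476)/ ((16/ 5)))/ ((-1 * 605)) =-357/ 484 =-0.74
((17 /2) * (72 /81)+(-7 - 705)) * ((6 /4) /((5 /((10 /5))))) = -1268 /3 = -422.67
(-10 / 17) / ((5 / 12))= -24 / 17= -1.41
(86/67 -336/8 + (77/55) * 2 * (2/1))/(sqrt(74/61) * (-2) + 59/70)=34867112/4879409 + 1356320 * sqrt(4514)/4879409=25.82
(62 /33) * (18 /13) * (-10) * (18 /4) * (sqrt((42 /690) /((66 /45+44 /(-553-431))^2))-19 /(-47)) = -318060 /6721-1372680 * sqrt(805) /1917487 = -67.63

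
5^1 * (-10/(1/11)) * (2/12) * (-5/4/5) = 275/12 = 22.92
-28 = -28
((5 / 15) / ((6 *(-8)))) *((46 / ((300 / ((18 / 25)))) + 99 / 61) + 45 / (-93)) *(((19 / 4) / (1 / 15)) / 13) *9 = -84173553 / 196664000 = -0.43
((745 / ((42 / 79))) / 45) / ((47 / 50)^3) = 735687500 / 19622547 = 37.49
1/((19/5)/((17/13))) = 85/247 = 0.34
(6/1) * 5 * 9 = 270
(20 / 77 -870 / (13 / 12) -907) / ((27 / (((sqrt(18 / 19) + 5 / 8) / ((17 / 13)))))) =-570509* sqrt(38) / 74613 -2852545 / 94248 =-77.40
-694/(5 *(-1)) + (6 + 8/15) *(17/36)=38309/270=141.89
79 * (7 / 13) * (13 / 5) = 553 / 5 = 110.60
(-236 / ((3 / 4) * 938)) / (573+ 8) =-472 / 817467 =-0.00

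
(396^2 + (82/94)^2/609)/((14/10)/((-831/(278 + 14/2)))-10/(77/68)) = -642799955518919/38167735983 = -16841.45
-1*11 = -11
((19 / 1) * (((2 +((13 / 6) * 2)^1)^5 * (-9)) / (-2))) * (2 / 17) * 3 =47045881 / 153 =307489.42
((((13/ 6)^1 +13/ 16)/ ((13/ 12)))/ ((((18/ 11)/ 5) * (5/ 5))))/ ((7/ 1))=605/ 504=1.20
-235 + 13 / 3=-692 / 3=-230.67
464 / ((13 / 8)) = 3712 / 13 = 285.54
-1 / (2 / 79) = -39.50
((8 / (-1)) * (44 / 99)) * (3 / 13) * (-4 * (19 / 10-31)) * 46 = -4393.35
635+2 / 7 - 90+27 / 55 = 210124 / 385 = 545.78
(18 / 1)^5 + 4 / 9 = 17006116 / 9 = 1889568.44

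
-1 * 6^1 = -6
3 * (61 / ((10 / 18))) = 1647 / 5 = 329.40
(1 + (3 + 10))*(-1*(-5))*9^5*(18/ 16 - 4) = -47534445/ 4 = -11883611.25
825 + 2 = 827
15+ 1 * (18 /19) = 15.95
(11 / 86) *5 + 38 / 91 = 8273 / 7826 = 1.06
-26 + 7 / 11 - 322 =-3821 / 11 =-347.36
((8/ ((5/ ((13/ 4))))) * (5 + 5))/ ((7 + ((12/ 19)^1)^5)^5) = 372305982753024358146438441121996/ 129222863471116788311114747822265625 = 0.00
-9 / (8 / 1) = -9 / 8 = -1.12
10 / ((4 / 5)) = 25 / 2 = 12.50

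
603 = 603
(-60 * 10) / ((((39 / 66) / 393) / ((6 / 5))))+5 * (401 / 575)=-715883587 / 1495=-478851.90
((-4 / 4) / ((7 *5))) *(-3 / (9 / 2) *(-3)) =-2 / 35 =-0.06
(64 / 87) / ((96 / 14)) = 28 / 261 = 0.11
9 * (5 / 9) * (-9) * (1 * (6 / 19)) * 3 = -810 / 19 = -42.63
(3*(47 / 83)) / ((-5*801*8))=-47 / 886440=-0.00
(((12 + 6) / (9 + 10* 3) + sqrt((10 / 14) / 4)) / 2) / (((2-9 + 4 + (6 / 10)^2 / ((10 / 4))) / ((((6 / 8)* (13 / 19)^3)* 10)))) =-316875 / 1632442-1373125* sqrt(35) / 45708376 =-0.37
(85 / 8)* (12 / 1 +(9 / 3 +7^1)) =935 / 4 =233.75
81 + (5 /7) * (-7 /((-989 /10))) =80159 /989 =81.05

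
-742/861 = -106/123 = -0.86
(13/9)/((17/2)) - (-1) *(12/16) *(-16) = -11.83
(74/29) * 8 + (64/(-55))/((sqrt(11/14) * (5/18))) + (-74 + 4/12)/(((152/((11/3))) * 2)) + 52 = 5675101/79344 -1152 * sqrt(154)/3025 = 66.80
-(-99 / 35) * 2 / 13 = 198 / 455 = 0.44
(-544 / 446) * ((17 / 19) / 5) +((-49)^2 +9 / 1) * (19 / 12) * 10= 2425139003 / 63555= 38158.12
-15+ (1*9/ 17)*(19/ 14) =-3399/ 238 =-14.28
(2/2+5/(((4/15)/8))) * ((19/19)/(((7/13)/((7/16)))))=1963/16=122.69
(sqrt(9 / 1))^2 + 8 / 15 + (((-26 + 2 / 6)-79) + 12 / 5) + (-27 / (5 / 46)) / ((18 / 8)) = -3047 / 15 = -203.13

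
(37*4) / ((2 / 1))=74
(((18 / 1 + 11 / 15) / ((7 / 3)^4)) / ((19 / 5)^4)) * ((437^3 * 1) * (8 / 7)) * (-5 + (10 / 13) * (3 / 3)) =-5077106595000 / 4151329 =-1223007.52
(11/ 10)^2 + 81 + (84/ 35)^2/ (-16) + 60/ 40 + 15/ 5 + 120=4127/ 20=206.35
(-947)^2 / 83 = 896809 / 83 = 10804.93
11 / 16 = 0.69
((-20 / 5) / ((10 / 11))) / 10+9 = 8.56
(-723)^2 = 522729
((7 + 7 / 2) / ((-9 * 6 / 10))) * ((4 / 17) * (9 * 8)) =-560 / 17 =-32.94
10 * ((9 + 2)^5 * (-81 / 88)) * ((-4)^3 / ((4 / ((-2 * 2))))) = -94873680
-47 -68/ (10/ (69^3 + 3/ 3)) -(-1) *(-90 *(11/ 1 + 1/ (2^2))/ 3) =-4468505/ 2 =-2234252.50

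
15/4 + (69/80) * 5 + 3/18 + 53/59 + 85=266569/2832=94.13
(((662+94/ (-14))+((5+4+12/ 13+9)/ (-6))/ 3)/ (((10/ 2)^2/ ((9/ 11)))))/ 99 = 178606/ 825825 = 0.22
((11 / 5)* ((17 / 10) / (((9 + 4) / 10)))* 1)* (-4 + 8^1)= 748 / 65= 11.51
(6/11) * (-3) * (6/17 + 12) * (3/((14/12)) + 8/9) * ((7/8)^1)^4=-3925635/95744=-41.00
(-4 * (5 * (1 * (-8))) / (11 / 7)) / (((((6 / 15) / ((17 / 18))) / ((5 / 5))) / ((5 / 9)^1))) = 119000 / 891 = 133.56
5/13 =0.38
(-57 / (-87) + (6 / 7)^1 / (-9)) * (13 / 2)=4433 / 1218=3.64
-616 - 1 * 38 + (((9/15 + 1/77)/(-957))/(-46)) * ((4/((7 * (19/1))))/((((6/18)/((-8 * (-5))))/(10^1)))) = -49140356158/75138217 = -654.00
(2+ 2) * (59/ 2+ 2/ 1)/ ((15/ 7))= 294/ 5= 58.80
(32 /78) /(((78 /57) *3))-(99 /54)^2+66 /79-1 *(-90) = 42091345 /480636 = 87.57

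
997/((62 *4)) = 997/248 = 4.02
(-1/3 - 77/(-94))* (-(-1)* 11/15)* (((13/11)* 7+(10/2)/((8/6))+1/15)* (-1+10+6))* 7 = 7651861/16920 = 452.24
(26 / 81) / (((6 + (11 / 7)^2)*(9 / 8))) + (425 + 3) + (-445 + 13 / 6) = -8954821 / 605070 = -14.80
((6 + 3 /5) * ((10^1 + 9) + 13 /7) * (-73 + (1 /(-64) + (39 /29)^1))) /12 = -15259409 /18560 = -822.17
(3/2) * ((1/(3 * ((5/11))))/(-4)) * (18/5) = -99/100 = -0.99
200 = 200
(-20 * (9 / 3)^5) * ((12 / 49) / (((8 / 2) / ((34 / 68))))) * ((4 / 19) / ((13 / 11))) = -320760 / 12103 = -26.50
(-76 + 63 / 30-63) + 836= 6991 / 10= 699.10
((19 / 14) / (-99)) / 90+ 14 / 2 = 873161 / 124740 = 7.00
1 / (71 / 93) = 93 / 71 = 1.31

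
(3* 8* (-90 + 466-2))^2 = 80568576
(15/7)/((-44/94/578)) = -203745/77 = -2646.04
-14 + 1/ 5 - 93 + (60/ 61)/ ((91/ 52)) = -226818/ 2135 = -106.24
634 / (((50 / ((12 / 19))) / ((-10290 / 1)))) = -7828632 / 95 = -82406.65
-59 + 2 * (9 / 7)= -395 / 7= -56.43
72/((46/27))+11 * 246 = 63210/23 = 2748.26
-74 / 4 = -18.50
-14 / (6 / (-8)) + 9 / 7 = 419 / 21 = 19.95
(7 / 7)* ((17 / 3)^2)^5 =2015993900449 / 59049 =34141033.73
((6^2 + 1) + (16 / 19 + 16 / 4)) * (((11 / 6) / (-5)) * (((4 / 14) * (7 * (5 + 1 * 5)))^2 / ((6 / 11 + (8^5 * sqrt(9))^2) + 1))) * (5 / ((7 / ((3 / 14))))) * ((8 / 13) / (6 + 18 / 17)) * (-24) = 261650400 / 1286554232497079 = 0.00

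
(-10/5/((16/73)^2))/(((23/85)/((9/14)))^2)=-3118664025/13271552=-234.99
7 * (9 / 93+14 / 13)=3311 / 403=8.22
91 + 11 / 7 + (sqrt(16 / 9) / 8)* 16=2000 / 21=95.24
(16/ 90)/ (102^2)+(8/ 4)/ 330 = 0.01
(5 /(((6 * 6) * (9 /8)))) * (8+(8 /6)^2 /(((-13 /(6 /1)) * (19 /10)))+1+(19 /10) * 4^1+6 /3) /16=67313 /480168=0.14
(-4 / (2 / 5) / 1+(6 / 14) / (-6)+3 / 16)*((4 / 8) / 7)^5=-1107 / 60236288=-0.00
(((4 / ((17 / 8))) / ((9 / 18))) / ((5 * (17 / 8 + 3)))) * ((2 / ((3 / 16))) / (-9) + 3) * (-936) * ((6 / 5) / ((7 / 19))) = -14163968 / 17425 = -812.85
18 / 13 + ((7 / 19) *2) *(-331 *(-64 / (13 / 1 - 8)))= 3857198 / 1235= 3123.24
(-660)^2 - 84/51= 7405172/17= 435598.35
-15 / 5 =-3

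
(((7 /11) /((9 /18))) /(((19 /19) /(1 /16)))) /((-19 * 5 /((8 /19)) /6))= -0.00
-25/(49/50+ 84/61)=-76250/7189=-10.61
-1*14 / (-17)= 14 / 17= 0.82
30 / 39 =10 / 13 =0.77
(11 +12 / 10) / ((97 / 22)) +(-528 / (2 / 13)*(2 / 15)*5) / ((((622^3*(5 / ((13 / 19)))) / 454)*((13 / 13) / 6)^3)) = 731619340694 / 277189328665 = 2.64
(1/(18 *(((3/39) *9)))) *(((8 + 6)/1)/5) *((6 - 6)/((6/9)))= 0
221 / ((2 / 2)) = 221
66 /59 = 1.12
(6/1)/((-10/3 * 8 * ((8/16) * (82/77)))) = -693/1640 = -0.42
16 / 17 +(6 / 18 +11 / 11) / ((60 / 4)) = 788 / 765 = 1.03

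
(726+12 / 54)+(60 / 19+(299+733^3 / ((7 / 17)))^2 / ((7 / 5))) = 38325521835377130630152 / 58653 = 653428159435615068.80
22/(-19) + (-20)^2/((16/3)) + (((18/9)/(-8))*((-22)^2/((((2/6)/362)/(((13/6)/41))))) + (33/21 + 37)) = -37253838/5453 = -6831.81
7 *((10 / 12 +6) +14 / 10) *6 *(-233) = -402857 / 5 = -80571.40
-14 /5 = -2.80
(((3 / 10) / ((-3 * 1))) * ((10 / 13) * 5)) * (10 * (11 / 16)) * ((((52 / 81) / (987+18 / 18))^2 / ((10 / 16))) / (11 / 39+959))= -55 / 29537035884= -0.00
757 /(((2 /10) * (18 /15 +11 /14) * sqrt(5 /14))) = 52990 * sqrt(70) /139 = 3189.54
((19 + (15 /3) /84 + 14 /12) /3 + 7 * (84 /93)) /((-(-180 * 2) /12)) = 102061 /234360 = 0.44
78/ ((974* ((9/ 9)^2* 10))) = 39/ 4870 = 0.01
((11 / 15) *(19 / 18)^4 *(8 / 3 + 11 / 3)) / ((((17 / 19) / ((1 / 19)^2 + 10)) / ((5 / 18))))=5176480441 / 289103904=17.91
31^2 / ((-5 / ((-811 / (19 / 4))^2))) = -10113118096 / 1805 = -5602835.51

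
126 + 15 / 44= 5559 / 44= 126.34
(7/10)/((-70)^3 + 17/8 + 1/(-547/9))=-15316/7504793865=-0.00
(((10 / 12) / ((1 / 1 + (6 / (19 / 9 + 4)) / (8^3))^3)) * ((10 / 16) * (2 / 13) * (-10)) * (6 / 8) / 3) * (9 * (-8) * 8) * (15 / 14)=31402229760000000 / 255473225556913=122.92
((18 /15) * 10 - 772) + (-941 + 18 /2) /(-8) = -1287 /2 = -643.50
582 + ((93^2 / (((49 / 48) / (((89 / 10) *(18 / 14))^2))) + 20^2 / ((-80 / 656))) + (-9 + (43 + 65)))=1106780.17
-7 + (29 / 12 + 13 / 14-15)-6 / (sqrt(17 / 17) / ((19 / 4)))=-3961 / 84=-47.15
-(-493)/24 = 493/24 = 20.54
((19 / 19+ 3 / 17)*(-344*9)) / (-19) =191.70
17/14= 1.21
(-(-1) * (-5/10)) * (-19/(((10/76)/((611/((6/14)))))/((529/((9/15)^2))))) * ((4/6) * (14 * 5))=7058544309.88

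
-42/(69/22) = -308/23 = -13.39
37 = 37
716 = 716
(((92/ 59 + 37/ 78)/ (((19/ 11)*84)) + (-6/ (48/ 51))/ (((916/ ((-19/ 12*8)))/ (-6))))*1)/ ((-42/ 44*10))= 136095553/ 2522936052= 0.05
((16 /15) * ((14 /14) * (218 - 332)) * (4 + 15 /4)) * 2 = -9424 /5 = -1884.80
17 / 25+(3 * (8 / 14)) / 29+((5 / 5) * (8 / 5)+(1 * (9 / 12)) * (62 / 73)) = 2205141 / 740950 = 2.98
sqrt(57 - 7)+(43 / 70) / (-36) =-43 / 2520+5 * sqrt(2) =7.05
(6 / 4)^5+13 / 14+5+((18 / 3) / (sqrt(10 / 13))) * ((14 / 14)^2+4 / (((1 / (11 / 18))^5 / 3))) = 3029 / 224+63703 * sqrt(130) / 52488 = 27.36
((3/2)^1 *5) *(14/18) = 5.83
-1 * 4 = -4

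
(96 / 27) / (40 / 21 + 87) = 224 / 5601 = 0.04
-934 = -934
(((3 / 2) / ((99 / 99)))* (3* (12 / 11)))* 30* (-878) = -1422360 / 11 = -129305.45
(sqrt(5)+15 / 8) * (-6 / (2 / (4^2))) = -48 * sqrt(5) -90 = -197.33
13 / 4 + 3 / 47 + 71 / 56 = 12059 / 2632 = 4.58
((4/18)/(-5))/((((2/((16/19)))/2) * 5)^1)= -32/4275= -0.01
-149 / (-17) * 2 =298 / 17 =17.53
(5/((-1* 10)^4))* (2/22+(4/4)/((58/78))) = 229/319000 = 0.00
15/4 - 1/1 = 11/4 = 2.75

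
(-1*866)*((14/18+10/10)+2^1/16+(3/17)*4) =-1382569/612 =-2259.10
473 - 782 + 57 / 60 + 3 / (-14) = -43157 / 140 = -308.26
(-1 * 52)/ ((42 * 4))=-13/ 42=-0.31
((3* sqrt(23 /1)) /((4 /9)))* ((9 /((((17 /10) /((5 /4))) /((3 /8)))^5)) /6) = 192216796875* sqrt(23) /11910623789056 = 0.08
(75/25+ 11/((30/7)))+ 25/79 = 13943/2370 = 5.88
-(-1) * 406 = 406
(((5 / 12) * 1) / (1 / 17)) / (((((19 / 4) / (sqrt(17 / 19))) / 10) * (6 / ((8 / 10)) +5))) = 68 * sqrt(323) / 1083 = 1.13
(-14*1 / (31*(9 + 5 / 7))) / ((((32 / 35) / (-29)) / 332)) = 4128005 / 8432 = 489.56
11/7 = 1.57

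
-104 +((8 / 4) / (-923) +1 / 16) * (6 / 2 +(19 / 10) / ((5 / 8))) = -38262259 / 369200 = -103.64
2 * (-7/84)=-0.17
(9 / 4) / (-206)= -9 / 824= -0.01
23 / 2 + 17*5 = 193 / 2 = 96.50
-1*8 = -8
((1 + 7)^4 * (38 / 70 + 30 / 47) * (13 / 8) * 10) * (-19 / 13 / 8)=-14362.84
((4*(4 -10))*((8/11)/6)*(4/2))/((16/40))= -160/11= -14.55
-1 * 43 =-43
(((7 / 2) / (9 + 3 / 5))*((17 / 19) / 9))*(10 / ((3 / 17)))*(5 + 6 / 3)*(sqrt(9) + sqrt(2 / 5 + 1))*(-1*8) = -481.14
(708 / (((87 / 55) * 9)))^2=168480400 / 68121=2473.25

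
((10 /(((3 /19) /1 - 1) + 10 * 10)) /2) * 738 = 11685 /314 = 37.21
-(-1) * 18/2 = 9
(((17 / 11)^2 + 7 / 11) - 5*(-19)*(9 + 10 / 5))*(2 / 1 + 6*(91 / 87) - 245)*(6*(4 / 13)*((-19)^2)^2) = -2722846221895560 / 45617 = -59689287368.65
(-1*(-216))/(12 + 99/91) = 16.50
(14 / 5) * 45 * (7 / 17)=882 / 17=51.88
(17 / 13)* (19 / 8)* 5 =1615 / 104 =15.53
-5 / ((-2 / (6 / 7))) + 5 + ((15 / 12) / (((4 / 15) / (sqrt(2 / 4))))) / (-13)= 50 / 7-75 *sqrt(2) / 416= 6.89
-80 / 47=-1.70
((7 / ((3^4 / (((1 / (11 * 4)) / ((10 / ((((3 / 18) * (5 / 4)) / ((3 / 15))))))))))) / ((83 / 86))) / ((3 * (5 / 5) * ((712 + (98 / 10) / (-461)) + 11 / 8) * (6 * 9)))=3469025 / 1891114904133576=0.00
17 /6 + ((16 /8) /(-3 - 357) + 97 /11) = 23059 /1980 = 11.65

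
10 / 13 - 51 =-50.23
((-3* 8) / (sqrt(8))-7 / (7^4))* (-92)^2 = -50784* sqrt(2)-8464 / 343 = -71844.10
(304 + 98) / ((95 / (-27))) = -114.25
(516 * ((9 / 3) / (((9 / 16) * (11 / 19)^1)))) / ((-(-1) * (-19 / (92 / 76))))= -63296 / 209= -302.85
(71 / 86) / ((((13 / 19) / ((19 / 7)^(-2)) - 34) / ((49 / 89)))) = -170471 / 10861026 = -0.02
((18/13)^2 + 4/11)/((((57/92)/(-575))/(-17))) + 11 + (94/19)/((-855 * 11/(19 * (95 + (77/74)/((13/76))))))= 235202249917/6534385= 35994.55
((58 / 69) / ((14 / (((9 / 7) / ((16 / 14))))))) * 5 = 435 / 1288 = 0.34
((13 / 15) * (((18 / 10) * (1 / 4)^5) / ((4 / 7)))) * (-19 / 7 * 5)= -741 / 20480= -0.04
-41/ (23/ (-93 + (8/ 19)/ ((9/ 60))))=210781/ 1311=160.78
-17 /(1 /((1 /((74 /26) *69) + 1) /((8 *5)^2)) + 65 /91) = -152677 /14303215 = -0.01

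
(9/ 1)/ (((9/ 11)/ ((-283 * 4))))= -12452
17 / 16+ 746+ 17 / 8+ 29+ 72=13603 / 16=850.19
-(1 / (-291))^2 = -1 / 84681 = -0.00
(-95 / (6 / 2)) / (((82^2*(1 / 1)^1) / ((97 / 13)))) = -9215 / 262236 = -0.04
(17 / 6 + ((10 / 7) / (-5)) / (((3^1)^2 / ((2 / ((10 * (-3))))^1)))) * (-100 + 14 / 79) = -21130537 / 74655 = -283.04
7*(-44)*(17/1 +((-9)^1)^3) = 219296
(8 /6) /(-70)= -2 /105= -0.02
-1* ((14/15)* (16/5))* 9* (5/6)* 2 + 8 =-36.80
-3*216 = -648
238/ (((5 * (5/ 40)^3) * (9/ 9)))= 121856/ 5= 24371.20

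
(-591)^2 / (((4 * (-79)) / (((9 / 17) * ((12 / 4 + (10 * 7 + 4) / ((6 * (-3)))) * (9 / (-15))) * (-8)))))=4191372 / 1343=3120.90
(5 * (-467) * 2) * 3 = -14010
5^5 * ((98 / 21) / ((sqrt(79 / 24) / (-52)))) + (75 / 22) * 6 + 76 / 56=3359 / 154 - 4550000 * sqrt(474) / 237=-417955.03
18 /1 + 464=482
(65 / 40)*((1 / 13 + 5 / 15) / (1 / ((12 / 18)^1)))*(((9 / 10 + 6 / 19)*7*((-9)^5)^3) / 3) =-24661182266447958 / 95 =-259591392278399.56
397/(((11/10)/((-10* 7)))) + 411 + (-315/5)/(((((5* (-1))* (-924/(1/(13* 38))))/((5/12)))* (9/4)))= -4861772137/195624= -24852.64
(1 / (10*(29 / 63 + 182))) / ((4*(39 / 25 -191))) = -63 / 87104512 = -0.00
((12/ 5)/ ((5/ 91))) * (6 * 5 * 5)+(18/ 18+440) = 6993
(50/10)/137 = 5/137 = 0.04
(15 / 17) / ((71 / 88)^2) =116160 / 85697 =1.36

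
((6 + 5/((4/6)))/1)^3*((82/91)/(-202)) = -807003/73528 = -10.98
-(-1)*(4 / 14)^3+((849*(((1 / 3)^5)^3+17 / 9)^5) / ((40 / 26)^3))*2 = 97473773973790941115502333312104602827741768 / 8693146174403403926168817061177892845875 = 11212.72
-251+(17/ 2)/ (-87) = -43691/ 174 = -251.10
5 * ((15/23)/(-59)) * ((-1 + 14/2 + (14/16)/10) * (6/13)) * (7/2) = -153405/282256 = -0.54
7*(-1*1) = -7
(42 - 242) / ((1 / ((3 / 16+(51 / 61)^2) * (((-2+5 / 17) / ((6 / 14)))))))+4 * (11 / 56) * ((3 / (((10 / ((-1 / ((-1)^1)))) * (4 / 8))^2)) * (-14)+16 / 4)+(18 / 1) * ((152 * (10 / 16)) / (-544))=124764374103 / 177119600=704.41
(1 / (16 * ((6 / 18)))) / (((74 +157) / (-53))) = -53 / 1232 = -0.04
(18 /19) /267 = 6 /1691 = 0.00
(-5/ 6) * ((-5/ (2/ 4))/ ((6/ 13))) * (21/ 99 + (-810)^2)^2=152353205812680925/ 19602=7772329650682.63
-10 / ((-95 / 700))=1400 / 19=73.68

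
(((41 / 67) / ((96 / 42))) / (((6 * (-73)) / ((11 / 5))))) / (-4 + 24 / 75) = 0.00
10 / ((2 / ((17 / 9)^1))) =85 / 9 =9.44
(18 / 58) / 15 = 3 / 145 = 0.02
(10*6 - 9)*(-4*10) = -2040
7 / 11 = 0.64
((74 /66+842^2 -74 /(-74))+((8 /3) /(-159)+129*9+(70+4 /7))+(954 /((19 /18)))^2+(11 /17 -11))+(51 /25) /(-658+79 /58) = 109240440762968977097 /71538188943375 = 1527022.73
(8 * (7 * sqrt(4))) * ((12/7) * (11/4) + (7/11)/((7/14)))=7376/11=670.55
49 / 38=1.29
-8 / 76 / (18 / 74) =-74 / 171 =-0.43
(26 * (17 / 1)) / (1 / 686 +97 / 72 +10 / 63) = 3638544 / 12409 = 293.22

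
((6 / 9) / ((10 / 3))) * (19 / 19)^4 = 1 / 5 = 0.20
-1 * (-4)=4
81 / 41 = 1.98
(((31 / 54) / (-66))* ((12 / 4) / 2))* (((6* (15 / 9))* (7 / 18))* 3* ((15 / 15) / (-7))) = 155 / 7128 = 0.02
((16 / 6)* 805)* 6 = 12880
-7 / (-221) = 7 / 221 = 0.03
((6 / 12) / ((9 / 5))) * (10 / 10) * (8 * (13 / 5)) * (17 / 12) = 221 / 27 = 8.19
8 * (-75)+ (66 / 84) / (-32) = -268811 / 448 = -600.02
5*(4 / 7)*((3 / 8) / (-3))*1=-5 / 14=-0.36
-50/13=-3.85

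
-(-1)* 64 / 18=32 / 9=3.56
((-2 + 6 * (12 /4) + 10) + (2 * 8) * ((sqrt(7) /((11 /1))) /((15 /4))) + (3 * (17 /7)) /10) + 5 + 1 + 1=64 * sqrt(7) /165 + 2361 /70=34.75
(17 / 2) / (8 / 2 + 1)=1.70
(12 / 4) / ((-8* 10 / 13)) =-39 / 80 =-0.49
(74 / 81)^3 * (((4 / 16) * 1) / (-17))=-101306 / 9034497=-0.01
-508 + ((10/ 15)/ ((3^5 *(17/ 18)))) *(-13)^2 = -698840/ 1377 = -507.51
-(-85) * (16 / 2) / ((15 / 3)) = 136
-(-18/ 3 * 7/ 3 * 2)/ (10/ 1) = 14/ 5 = 2.80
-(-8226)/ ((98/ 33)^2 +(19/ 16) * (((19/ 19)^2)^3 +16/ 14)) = 1003308768/ 1386013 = 723.88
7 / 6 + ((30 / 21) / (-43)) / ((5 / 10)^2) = 1867 / 1806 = 1.03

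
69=69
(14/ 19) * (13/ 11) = 182/ 209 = 0.87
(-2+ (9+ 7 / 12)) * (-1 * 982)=-44681 / 6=-7446.83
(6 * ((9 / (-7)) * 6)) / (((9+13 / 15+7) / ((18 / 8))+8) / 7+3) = -43740 / 4927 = -8.88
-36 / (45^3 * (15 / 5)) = -4 / 30375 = -0.00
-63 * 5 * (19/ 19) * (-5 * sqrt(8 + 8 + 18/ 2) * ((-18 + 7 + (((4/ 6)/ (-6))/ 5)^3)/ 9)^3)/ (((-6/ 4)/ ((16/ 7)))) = 32228638385325228032/ 1470987169171875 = 21909.53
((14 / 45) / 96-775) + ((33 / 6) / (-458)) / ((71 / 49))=-27217743247 / 35119440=-775.01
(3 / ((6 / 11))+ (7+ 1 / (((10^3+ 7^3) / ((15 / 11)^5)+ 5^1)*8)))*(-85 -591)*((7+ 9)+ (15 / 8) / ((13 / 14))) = -268098891007675 / 1760706944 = -152267.75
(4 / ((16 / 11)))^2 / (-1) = -121 / 16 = -7.56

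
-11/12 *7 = -77/12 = -6.42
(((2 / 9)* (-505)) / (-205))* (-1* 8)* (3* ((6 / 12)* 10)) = -8080 / 123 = -65.69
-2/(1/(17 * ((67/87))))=-2278/87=-26.18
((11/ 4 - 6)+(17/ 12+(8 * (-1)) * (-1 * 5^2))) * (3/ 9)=1189/ 18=66.06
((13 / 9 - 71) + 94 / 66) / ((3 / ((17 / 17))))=-6745 / 297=-22.71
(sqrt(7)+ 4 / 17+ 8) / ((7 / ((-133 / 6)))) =-1330 / 51 - 19 * sqrt(7) / 6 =-34.46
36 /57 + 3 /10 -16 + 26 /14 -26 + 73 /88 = -2246099 /58520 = -38.38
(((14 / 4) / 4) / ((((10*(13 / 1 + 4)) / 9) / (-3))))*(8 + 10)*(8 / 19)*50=-17010 / 323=-52.66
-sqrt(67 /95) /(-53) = sqrt(6365) /5035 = 0.02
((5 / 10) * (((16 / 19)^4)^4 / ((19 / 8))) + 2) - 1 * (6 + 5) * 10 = -591807993664463797874948 / 5480386857784802185939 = -107.99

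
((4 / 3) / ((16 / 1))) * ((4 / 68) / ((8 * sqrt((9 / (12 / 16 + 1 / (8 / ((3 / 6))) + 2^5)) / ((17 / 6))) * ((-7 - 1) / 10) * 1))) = -25 * sqrt(238) / 156672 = -0.00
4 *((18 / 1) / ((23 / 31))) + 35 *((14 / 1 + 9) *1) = 20747 / 23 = 902.04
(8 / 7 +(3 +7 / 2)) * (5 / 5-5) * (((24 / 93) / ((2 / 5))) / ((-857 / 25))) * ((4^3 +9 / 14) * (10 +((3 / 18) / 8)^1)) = 372.71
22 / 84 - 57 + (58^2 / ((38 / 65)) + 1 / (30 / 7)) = 5697.71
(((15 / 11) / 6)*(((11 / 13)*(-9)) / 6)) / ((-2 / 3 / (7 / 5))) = 63 / 104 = 0.61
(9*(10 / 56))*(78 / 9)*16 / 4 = 390 / 7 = 55.71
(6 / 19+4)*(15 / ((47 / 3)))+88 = 82274 / 893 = 92.13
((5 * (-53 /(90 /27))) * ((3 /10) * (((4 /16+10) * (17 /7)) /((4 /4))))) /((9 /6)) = -110823 /280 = -395.80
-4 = -4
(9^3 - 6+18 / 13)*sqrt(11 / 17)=9417*sqrt(187) / 221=582.69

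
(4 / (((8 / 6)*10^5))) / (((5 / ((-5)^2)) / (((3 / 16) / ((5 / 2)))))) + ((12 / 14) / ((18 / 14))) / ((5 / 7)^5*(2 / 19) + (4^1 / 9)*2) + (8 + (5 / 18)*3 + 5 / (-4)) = 26058550247339 / 3133096800000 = 8.32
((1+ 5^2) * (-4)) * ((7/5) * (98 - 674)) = 419328/5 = 83865.60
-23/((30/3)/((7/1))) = -161/10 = -16.10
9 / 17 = 0.53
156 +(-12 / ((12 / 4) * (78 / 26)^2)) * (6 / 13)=6076 / 39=155.79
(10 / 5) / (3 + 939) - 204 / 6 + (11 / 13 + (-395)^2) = 955138087 / 6123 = 155991.85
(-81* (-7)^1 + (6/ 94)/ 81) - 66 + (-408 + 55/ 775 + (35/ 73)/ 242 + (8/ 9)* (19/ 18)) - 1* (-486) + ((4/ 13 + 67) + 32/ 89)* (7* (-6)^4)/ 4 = 1858000995567927709/ 12061078942770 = 154049.32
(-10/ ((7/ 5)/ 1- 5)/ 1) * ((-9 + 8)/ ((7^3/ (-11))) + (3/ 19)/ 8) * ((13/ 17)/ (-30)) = -175565/ 47860848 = -0.00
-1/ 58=-0.02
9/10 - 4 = -31/10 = -3.10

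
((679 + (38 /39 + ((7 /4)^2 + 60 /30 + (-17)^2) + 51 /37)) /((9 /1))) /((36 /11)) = 247724257 /7480512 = 33.12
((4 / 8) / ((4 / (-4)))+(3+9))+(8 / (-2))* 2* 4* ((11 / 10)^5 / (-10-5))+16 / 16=1493977 / 93750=15.94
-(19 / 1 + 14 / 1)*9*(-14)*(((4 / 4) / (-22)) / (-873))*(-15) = -315 / 97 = -3.25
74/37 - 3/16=29/16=1.81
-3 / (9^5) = -1 / 19683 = -0.00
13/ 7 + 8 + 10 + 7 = 26.86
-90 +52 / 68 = -89.24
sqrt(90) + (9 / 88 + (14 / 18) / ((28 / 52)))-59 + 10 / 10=-44711 / 792 + 3 * sqrt(10)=-46.97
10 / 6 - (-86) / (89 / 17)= 4831 / 267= 18.09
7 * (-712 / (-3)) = 4984 / 3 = 1661.33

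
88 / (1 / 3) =264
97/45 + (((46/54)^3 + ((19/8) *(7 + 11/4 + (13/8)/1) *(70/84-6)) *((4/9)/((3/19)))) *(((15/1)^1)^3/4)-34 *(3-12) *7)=-153422897159/466560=-328838.51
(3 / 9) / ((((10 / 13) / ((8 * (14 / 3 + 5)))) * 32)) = 377 / 360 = 1.05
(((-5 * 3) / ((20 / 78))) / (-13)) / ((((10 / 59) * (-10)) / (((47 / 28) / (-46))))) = 24957 / 257600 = 0.10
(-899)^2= 808201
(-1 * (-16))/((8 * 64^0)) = 2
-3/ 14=-0.21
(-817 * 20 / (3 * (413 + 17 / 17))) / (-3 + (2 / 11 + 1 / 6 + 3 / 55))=898700 / 177399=5.07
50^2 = 2500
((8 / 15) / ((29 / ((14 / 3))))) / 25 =112 / 32625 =0.00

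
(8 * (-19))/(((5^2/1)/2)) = -304/25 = -12.16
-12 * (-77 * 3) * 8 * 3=66528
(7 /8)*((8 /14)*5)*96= 240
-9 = -9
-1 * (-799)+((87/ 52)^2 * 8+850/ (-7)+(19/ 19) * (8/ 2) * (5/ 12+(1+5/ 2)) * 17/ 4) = 10881919/ 14196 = 766.55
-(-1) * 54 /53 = 54 /53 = 1.02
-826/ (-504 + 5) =826/ 499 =1.66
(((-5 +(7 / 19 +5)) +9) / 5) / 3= 178 / 285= 0.62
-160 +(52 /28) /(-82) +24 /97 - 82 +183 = -3272487 /55678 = -58.78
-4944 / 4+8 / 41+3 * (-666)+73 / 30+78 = -3878647 / 1230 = -3153.37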